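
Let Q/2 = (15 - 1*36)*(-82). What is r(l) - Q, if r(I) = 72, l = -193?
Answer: -3372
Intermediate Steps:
Q = 3444 (Q = 2*((15 - 1*36)*(-82)) = 2*((15 - 36)*(-82)) = 2*(-21*(-82)) = 2*1722 = 3444)
r(l) - Q = 72 - 1*3444 = 72 - 3444 = -3372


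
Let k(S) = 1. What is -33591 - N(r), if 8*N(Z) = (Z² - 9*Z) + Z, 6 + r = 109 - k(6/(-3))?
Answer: -69579/2 ≈ -34790.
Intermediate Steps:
r = 102 (r = -6 + (109 - 1*1) = -6 + (109 - 1) = -6 + 108 = 102)
N(Z) = -Z + Z²/8 (N(Z) = ((Z² - 9*Z) + Z)/8 = (Z² - 8*Z)/8 = -Z + Z²/8)
-33591 - N(r) = -33591 - 102*(-8 + 102)/8 = -33591 - 102*94/8 = -33591 - 1*2397/2 = -33591 - 2397/2 = -69579/2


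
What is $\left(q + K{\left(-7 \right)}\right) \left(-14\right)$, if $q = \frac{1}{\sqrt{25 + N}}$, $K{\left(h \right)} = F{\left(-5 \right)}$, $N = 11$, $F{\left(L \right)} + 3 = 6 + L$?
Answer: $\frac{77}{3} \approx 25.667$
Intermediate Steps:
$F{\left(L \right)} = 3 + L$ ($F{\left(L \right)} = -3 + \left(6 + L\right) = 3 + L$)
$K{\left(h \right)} = -2$ ($K{\left(h \right)} = 3 - 5 = -2$)
$q = \frac{1}{6}$ ($q = \frac{1}{\sqrt{25 + 11}} = \frac{1}{\sqrt{36}} = \frac{1}{6} \approx 0.16667$)
$\left(q + K{\left(-7 \right)}\right) \left(-14\right) = \left(\frac{1}{6} - 2\right) \left(-14\right) = \left(- \frac{11}{6}\right) \left(-14\right) = \frac{77}{3}$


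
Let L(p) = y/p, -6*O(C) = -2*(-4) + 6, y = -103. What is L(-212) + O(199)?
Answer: -1175/636 ≈ -1.8475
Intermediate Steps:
O(C) = -7/3 (O(C) = -(-2*(-4) + 6)/6 = -(8 + 6)/6 = -1/6*14 = -7/3)
L(p) = -103/p
L(-212) + O(199) = -103/(-212) - 7/3 = -103*(-1/212) - 7/3 = 103/212 - 7/3 = -1175/636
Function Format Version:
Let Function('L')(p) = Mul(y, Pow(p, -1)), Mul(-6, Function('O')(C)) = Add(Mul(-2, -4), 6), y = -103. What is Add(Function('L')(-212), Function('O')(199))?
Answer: Rational(-1175, 636) ≈ -1.8475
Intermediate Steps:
Function('O')(C) = Rational(-7, 3) (Function('O')(C) = Mul(Rational(-1, 6), Add(Mul(-2, -4), 6)) = Mul(Rational(-1, 6), Add(8, 6)) = Mul(Rational(-1, 6), 14) = Rational(-7, 3))
Function('L')(p) = Mul(-103, Pow(p, -1))
Add(Function('L')(-212), Function('O')(199)) = Add(Mul(-103, Pow(-212, -1)), Rational(-7, 3)) = Add(Mul(-103, Rational(-1, 212)), Rational(-7, 3)) = Add(Rational(103, 212), Rational(-7, 3)) = Rational(-1175, 636)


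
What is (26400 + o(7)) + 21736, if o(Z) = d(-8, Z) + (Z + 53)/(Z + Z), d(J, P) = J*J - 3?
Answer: 337409/7 ≈ 48201.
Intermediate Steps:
d(J, P) = -3 + J² (d(J, P) = J² - 3 = -3 + J²)
o(Z) = 61 + (53 + Z)/(2*Z) (o(Z) = (-3 + (-8)²) + (Z + 53)/(Z + Z) = (-3 + 64) + (53 + Z)/((2*Z)) = 61 + (53 + Z)*(1/(2*Z)) = 61 + (53 + Z)/(2*Z))
(26400 + o(7)) + 21736 = (26400 + (½)*(53 + 123*7)/7) + 21736 = (26400 + (½)*(⅐)*(53 + 861)) + 21736 = (26400 + (½)*(⅐)*914) + 21736 = (26400 + 457/7) + 21736 = 185257/7 + 21736 = 337409/7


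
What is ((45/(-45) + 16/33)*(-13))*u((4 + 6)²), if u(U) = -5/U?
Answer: -221/660 ≈ -0.33485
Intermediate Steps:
((45/(-45) + 16/33)*(-13))*u((4 + 6)²) = ((45/(-45) + 16/33)*(-13))*(-5/(4 + 6)²) = ((45*(-1/45) + 16*(1/33))*(-13))*(-5/(10²)) = ((-1 + 16/33)*(-13))*(-5/100) = (-17/33*(-13))*(-5*1/100) = (221/33)*(-1/20) = -221/660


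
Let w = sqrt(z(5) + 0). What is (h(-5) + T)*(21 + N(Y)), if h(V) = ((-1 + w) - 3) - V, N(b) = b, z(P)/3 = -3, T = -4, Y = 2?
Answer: -69 + 69*I ≈ -69.0 + 69.0*I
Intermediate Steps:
z(P) = -9 (z(P) = 3*(-3) = -9)
w = 3*I (w = sqrt(-9 + 0) = sqrt(-9) = 3*I ≈ 3.0*I)
h(V) = -4 - V + 3*I (h(V) = ((-1 + 3*I) - 3) - V = (-4 + 3*I) - V = -4 - V + 3*I)
(h(-5) + T)*(21 + N(Y)) = ((-4 - 1*(-5) + 3*I) - 4)*(21 + 2) = ((-4 + 5 + 3*I) - 4)*23 = ((1 + 3*I) - 4)*23 = (-3 + 3*I)*23 = -69 + 69*I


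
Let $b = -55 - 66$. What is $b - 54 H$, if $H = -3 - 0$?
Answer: $41$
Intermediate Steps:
$b = -121$
$H = -3$ ($H = -3 + 0 = -3$)
$b - 54 H = -121 - -162 = -121 + 162 = 41$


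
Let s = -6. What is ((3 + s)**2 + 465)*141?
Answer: 66834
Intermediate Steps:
((3 + s)**2 + 465)*141 = ((3 - 6)**2 + 465)*141 = ((-3)**2 + 465)*141 = (9 + 465)*141 = 474*141 = 66834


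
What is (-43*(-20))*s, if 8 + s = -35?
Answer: -36980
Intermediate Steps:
s = -43 (s = -8 - 35 = -43)
(-43*(-20))*s = -43*(-20)*(-43) = 860*(-43) = -36980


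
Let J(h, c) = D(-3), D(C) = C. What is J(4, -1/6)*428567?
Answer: -1285701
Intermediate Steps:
J(h, c) = -3
J(4, -1/6)*428567 = -3*428567 = -1285701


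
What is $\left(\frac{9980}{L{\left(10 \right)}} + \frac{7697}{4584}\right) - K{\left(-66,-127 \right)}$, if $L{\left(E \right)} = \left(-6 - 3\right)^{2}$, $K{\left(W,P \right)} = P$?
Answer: $\frac{31175795}{123768} \approx 251.89$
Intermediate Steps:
$L{\left(E \right)} = 81$ ($L{\left(E \right)} = \left(-9\right)^{2} = 81$)
$\left(\frac{9980}{L{\left(10 \right)}} + \frac{7697}{4584}\right) - K{\left(-66,-127 \right)} = \left(\frac{9980}{81} + \frac{7697}{4584}\right) - -127 = \left(9980 \cdot \frac{1}{81} + 7697 \cdot \frac{1}{4584}\right) + 127 = \left(\frac{9980}{81} + \frac{7697}{4584}\right) + 127 = \frac{15457259}{123768} + 127 = \frac{31175795}{123768}$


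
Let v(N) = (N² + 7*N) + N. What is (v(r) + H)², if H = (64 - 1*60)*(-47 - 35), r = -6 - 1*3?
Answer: 101761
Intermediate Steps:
r = -9 (r = -6 - 3 = -9)
v(N) = N² + 8*N
H = -328 (H = (64 - 60)*(-82) = 4*(-82) = -328)
(v(r) + H)² = (-9*(8 - 9) - 328)² = (-9*(-1) - 328)² = (9 - 328)² = (-319)² = 101761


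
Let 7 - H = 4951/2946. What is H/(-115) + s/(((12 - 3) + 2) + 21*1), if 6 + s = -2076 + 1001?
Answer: -183366731/5420640 ≈ -33.828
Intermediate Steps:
s = -1081 (s = -6 + (-2076 + 1001) = -6 - 1075 = -1081)
H = 15671/2946 (H = 7 - 4951/2946 = 15671/2946 ≈ 5.3194)
H/(-115) + s/(((12 - 3) + 2) + 21*1) = (15671/2946)/(-115) - 1081/(((12 - 3) + 2) + 21*1) = (15671/2946)*(-1/115) - 1081/((9 + 2) + 21) = -15671/338790 - 1081/(11 + 21) = -15671/338790 - 1081/32 = -183366731/5420640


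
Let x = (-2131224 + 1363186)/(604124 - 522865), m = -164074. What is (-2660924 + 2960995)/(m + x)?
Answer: -24383469389/13333257204 ≈ -1.8288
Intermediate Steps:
x = -768038/81259 ≈ -9.4517
(-2660924 + 2960995)/(m + x) = (-2660924 + 2960995)/(-164074 - 768038/81259) = 300071/(-13333257204/81259) = 300071*(-81259/13333257204) = -24383469389/13333257204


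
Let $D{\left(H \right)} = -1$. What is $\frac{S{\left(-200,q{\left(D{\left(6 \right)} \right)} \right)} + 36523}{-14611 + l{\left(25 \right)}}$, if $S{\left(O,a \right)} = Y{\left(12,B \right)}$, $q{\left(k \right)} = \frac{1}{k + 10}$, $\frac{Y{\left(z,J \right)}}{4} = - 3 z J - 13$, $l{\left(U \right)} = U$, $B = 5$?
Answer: $- \frac{701}{286} \approx -2.451$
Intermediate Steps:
$Y{\left(z,J \right)} = -52 - 12 J z$ ($Y{\left(z,J \right)} = 4 \left(- 3 z J - 13\right) = 4 \left(- 3 J z - 13\right) = 4 \left(-13 - 3 J z\right) = -52 - 12 J z$)
$q{\left(k \right)} = \frac{1}{10 + k}$
$S{\left(O,a \right)} = -772$ ($S{\left(O,a \right)} = -52 - 60 \cdot 12 = -52 - 720 = -772$)
$\frac{S{\left(-200,q{\left(D{\left(6 \right)} \right)} \right)} + 36523}{-14611 + l{\left(25 \right)}} = \frac{-772 + 36523}{-14611 + 25} = \frac{35751}{-14586} = 35751 \left(- \frac{1}{14586}\right) = - \frac{701}{286}$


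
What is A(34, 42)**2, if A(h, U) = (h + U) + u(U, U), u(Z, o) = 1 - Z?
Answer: 1225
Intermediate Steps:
A(h, U) = 1 + h (A(h, U) = (h + U) + (1 - U) = (U + h) + (1 - U) = 1 + h)
A(34, 42)**2 = (1 + 34)**2 = 35**2 = 1225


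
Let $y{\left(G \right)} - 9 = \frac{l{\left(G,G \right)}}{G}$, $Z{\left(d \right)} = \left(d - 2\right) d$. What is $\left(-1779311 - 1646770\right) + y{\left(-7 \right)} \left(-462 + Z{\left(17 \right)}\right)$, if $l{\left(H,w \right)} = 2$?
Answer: $- \frac{23995194}{7} \approx -3.4279 \cdot 10^{6}$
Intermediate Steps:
$Z{\left(d \right)} = d \left(-2 + d\right)$ ($Z{\left(d \right)} = \left(d - 2\right) d = \left(-2 + d\right) d = d \left(-2 + d\right)$)
$y{\left(G \right)} = 9 + \frac{2}{G}$
$\left(-1779311 - 1646770\right) + y{\left(-7 \right)} \left(-462 + Z{\left(17 \right)}\right) = \left(-1779311 - 1646770\right) + \left(9 + \frac{2}{-7}\right) \left(-462 + 17 \left(-2 + 17\right)\right) = -3426081 + \left(9 + 2 \left(- \frac{1}{7}\right)\right) \left(-462 + 17 \cdot 15\right) = -3426081 + \left(9 - \frac{2}{7}\right) \left(-462 + 255\right) = -3426081 + \frac{61}{7} \left(-207\right) = -3426081 - \frac{12627}{7} = - \frac{23995194}{7}$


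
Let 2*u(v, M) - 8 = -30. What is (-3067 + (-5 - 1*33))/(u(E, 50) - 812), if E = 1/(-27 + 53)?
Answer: 3105/823 ≈ 3.7728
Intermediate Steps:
E = 1/26 ≈ 0.038462
u(v, M) = -11 (u(v, M) = 4 + (1/2)*(-30) = 4 - 15 = -11)
(-3067 + (-5 - 1*33))/(u(E, 50) - 812) = (-3067 + (-5 - 1*33))/(-11 - 812) = (-3067 + (-5 - 33))/(-823) = (-3067 - 38)*(-1/823) = -3105*(-1/823) = 3105/823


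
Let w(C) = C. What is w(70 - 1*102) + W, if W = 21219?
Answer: 21187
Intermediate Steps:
w(70 - 1*102) + W = (70 - 1*102) + 21219 = (70 - 102) + 21219 = -32 + 21219 = 21187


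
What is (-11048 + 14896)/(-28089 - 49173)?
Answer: -1924/38631 ≈ -0.049805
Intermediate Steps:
(-11048 + 14896)/(-28089 - 49173) = 3848/(-77262) = 3848*(-1/77262) = -1924/38631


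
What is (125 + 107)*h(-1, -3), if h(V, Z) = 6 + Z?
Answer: 696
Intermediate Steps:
(125 + 107)*h(-1, -3) = (125 + 107)*(6 - 3) = 232*3 = 696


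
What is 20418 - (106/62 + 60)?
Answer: 631045/31 ≈ 20356.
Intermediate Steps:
20418 - (106/62 + 60) = 20418 - (106*(1/62) + 60) = 20418 - (53/31 + 60) = 20418 - 1*1913/31 = 20418 - 1913/31 = 631045/31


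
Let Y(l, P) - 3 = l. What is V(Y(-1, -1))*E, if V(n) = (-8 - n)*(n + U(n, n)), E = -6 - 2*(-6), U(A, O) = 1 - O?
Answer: -60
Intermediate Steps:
Y(l, P) = 3 + l
E = 6 (E = -6 + 12 = 6)
V(n) = -8 - n (V(n) = (-8 - n)*(n + (1 - n)) = (-8 - n)*1 = -8 - n)
V(Y(-1, -1))*E = (-8 - (3 - 1))*6 = (-8 - 1*2)*6 = (-8 - 2)*6 = -10*6 = -60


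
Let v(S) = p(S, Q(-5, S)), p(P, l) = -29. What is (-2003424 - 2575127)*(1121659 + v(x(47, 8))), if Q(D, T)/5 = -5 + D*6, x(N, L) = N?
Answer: -5135440158130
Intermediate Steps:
Q(D, T) = -25 + 30*D (Q(D, T) = 5*(-5 + D*6) = 5*(-5 + 6*D) = -25 + 30*D)
v(S) = -29
(-2003424 - 2575127)*(1121659 + v(x(47, 8))) = (-2003424 - 2575127)*(1121659 - 29) = -4578551*1121630 = -5135440158130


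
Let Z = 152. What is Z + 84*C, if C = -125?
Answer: -10348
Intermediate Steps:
Z + 84*C = 152 + 84*(-125) = 152 - 10500 = -10348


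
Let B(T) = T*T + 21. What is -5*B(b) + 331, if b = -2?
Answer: 206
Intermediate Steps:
B(T) = 21 + T**2 (B(T) = T**2 + 21 = 21 + T**2)
-5*B(b) + 331 = -5*(21 + (-2)**2) + 331 = -5*(21 + 4) + 331 = -5*25 + 331 = -125 + 331 = 206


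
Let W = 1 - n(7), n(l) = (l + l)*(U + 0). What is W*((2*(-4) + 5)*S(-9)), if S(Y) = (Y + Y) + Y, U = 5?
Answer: -5589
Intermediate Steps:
S(Y) = 3*Y (S(Y) = 2*Y + Y = 3*Y)
n(l) = 10*l (n(l) = (l + l)*(5 + 0) = (2*l)*5 = 10*l)
W = -69 (W = 1 - 10*7 = 1 - 1*70 = 1 - 70 = -69)
W*((2*(-4) + 5)*S(-9)) = -69*(2*(-4) + 5)*3*(-9) = -69*(-8 + 5)*(-27) = -(-207)*(-27) = -69*81 = -5589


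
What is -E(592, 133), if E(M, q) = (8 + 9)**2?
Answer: -289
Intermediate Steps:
E(M, q) = 289 (E(M, q) = 17**2 = 289)
-E(592, 133) = -1*289 = -289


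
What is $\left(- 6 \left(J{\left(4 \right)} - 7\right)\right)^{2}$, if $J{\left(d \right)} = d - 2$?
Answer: $900$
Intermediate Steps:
$J{\left(d \right)} = -2 + d$
$\left(- 6 \left(J{\left(4 \right)} - 7\right)\right)^{2} = \left(- 6 \left(\left(-2 + 4\right) - 7\right)\right)^{2} = \left(- 6 \left(2 - 7\right)\right)^{2} = \left(\left(-6\right) \left(-5\right)\right)^{2} = 30^{2} = 900$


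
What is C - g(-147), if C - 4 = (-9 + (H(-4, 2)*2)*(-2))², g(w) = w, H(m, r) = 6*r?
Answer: 3400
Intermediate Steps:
C = 3253 (C = 4 + (-9 + ((6*2)*2)*(-2))² = 4 + (-9 + (12*2)*(-2))² = 4 + (-9 + 24*(-2))² = 4 + (-9 - 48)² = 4 + (-57)² = 4 + 3249 = 3253)
C - g(-147) = 3253 - 1*(-147) = 3253 + 147 = 3400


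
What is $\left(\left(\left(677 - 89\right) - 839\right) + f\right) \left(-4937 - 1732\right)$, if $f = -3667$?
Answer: $26129142$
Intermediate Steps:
$\left(\left(\left(677 - 89\right) - 839\right) + f\right) \left(-4937 - 1732\right) = \left(\left(\left(677 - 89\right) - 839\right) - 3667\right) \left(-4937 - 1732\right) = \left(\left(588 - 839\right) - 3667\right) \left(-6669\right) = \left(-251 - 3667\right) \left(-6669\right) = \left(-3918\right) \left(-6669\right) = 26129142$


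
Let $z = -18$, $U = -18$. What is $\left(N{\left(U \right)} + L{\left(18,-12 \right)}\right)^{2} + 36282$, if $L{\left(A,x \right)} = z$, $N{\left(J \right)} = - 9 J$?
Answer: $57018$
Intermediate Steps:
$L{\left(A,x \right)} = -18$
$\left(N{\left(U \right)} + L{\left(18,-12 \right)}\right)^{2} + 36282 = \left(\left(-9\right) \left(-18\right) - 18\right)^{2} + 36282 = \left(162 - 18\right)^{2} + 36282 = 144^{2} + 36282 = 20736 + 36282 = 57018$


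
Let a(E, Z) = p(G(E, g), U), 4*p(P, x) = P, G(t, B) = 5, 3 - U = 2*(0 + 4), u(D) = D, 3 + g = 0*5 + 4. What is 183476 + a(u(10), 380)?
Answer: 733909/4 ≈ 1.8348e+5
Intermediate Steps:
g = 1 (g = -3 + (0*5 + 4) = -3 + (0 + 4) = -3 + 4 = 1)
U = -5 (U = 3 - 2*(0 + 4) = 3 - 2*4 = 3 - 1*8 = 3 - 8 = -5)
p(P, x) = P/4
a(E, Z) = 5/4 (a(E, Z) = (1/4)*5 = 5/4)
183476 + a(u(10), 380) = 183476 + 5/4 = 733909/4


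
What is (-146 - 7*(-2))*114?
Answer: -15048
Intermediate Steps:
(-146 - 7*(-2))*114 = (-146 + 14)*114 = -132*114 = -15048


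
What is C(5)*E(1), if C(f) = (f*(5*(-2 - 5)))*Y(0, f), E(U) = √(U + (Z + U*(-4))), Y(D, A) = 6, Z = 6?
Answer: -1050*√3 ≈ -1818.7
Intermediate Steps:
E(U) = √(6 - 3*U) (E(U) = √(U + (6 + U*(-4))) = √(U + (6 - 4*U)) = √(6 - 3*U))
C(f) = -210*f (C(f) = (f*(5*(-2 - 5)))*6 = (f*(5*(-7)))*6 = (f*(-35))*6 = -35*f*6 = -210*f)
C(5)*E(1) = (-210*5)*√(6 - 3*1) = -1050*√(6 - 3) = -1050*√3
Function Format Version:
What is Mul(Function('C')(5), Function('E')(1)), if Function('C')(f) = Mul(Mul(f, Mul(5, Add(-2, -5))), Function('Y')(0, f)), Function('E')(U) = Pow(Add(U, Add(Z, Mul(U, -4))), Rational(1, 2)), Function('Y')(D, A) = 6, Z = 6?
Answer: Mul(-1050, Pow(3, Rational(1, 2))) ≈ -1818.7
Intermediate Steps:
Function('E')(U) = Pow(Add(6, Mul(-3, U)), Rational(1, 2)) (Function('E')(U) = Pow(Add(U, Add(6, Mul(U, -4))), Rational(1, 2)) = Pow(Add(U, Add(6, Mul(-4, U))), Rational(1, 2)) = Pow(Add(6, Mul(-3, U)), Rational(1, 2)))
Function('C')(f) = Mul(-210, f) (Function('C')(f) = Mul(Mul(f, Mul(5, Add(-2, -5))), 6) = Mul(Mul(f, Mul(5, -7)), 6) = Mul(Mul(f, -35), 6) = Mul(Mul(-35, f), 6) = Mul(-210, f))
Mul(Function('C')(5), Function('E')(1)) = Mul(Mul(-210, 5), Pow(Add(6, Mul(-3, 1)), Rational(1, 2))) = Mul(-1050, Pow(Add(6, -3), Rational(1, 2))) = Mul(-1050, Pow(3, Rational(1, 2)))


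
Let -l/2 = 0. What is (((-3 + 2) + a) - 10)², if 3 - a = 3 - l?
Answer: 121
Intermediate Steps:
l = 0 (l = -2*0 = 0)
a = 0 (a = 3 - (3 - 1*0) = 3 - (3 + 0) = 3 - 1*3 = 3 - 3 = 0)
(((-3 + 2) + a) - 10)² = (((-3 + 2) + 0) - 10)² = ((-1 + 0) - 10)² = (-1 - 10)² = (-11)² = 121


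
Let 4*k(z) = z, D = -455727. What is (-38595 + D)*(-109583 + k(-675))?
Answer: 108505409127/2 ≈ 5.4253e+10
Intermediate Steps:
k(z) = z/4
(-38595 + D)*(-109583 + k(-675)) = (-38595 - 455727)*(-109583 + (1/4)*(-675)) = -494322*(-109583 - 675/4) = -494322*(-439007/4) = 108505409127/2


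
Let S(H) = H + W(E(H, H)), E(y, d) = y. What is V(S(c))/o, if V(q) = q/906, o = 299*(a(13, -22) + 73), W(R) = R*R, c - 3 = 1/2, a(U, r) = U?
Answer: 21/31062512 ≈ 6.7606e-7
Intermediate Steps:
c = 7/2 (c = 3 + 1/2 = 3 + ½ = 7/2 ≈ 3.5000)
W(R) = R²
S(H) = H + H²
o = 25714 (o = 299*(13 + 73) = 299*86 = 25714)
V(q) = q/906 (V(q) = q*(1/906) = q/906)
V(S(c))/o = ((7*(1 + 7/2)/2)/906)/25714 = (((7/2)*(9/2))/906)*(1/25714) = ((1/906)*(63/4))*(1/25714) = (21/1208)*(1/25714) = 21/31062512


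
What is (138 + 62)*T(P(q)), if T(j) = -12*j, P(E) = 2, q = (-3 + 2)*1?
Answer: -4800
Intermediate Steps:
q = -1 (q = -1*1 = -1)
(138 + 62)*T(P(q)) = (138 + 62)*(-12*2) = 200*(-24) = -4800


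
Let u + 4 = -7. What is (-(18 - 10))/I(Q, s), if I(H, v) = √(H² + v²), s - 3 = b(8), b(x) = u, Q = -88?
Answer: -√122/122 ≈ -0.090536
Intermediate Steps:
u = -11 (u = -4 - 7 = -11)
b(x) = -11
s = -8 (s = 3 - 11 = -8)
(-(18 - 10))/I(Q, s) = (-(18 - 10))/(√((-88)² + (-8)²)) = (-1*8)/(√(7744 + 64)) = -8*√122/976 = -√122/122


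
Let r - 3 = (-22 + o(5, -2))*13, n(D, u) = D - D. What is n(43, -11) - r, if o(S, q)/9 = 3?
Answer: -68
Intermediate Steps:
n(D, u) = 0
o(S, q) = 27 (o(S, q) = 9*3 = 27)
r = 68 (r = 3 + (-22 + 27)*13 = 3 + 5*13 = 3 + 65 = 68)
n(43, -11) - r = 0 - 1*68 = 0 - 68 = -68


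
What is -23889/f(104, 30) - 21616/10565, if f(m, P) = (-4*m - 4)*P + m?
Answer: -17726251/132020240 ≈ -0.13427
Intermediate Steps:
f(m, P) = m + P*(-4 - 4*m) (f(m, P) = (-4 - 4*m)*P + m = P*(-4 - 4*m) + m = m + P*(-4 - 4*m))
-23889/f(104, 30) - 21616/10565 = -23889/(104 - 4*30 - 4*30*104) - 21616/10565 = -23889/(104 - 120 - 12480) - 21616*1/10565 = -23889/(-12496) - 21616/10565 = -23889*(-1/12496) - 21616/10565 = 23889/12496 - 21616/10565 = -17726251/132020240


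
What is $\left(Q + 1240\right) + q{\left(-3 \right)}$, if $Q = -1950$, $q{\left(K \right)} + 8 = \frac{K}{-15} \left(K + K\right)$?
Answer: $- \frac{3596}{5} \approx -719.2$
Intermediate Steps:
$q{\left(K \right)} = -8 - \frac{2 K^{2}}{15}$ ($q{\left(K \right)} = -8 + \frac{K}{-15} \left(K + K\right) = -8 + K \left(- \frac{1}{15}\right) 2 K = -8 + - \frac{K}{15} \cdot 2 K = -8 - \frac{2 K^{2}}{15}$)
$\left(Q + 1240\right) + q{\left(-3 \right)} = \left(-1950 + 1240\right) - \left(8 + \frac{2 \left(-3\right)^{2}}{15}\right) = -710 - \frac{46}{5} = - \frac{3596}{5}$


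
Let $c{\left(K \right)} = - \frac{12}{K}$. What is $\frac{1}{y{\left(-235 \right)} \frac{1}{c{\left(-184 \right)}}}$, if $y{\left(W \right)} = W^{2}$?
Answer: $\frac{3}{2540350} \approx 1.1809 \cdot 10^{-6}$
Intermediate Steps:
$\frac{1}{y{\left(-235 \right)} \frac{1}{c{\left(-184 \right)}}} = \frac{1}{\left(-235\right)^{2} \frac{1}{\left(-12\right) \frac{1}{-184}}} = \frac{1}{55225 \frac{1}{\left(-12\right) \left(- \frac{1}{184}\right)}} = \frac{1}{55225 \frac{1}{\frac{3}{46}}} = \frac{1}{55225 \cdot \frac{46}{3}} = \frac{1}{\frac{2540350}{3}} = \frac{3}{2540350}$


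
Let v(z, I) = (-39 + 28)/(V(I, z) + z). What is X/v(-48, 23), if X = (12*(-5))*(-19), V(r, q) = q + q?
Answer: 164160/11 ≈ 14924.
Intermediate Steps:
V(r, q) = 2*q
X = 1140 (X = -60*(-19) = 1140)
v(z, I) = -11/(3*z) (v(z, I) = (-39 + 28)/(2*z + z) = -11*1/(3*z) = -11/(3*z))
X/v(-48, 23) = 1140/((-11/3/(-48))) = 1140/((-11/3*(-1/48))) = 1140/(11/144) = 1140*(144/11) = 164160/11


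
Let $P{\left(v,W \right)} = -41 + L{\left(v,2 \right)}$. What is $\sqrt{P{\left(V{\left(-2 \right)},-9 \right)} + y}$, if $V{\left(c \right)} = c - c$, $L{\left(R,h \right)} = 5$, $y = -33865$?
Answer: $i \sqrt{33901} \approx 184.12 i$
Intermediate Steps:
$V{\left(c \right)} = 0$
$P{\left(v,W \right)} = -36$ ($P{\left(v,W \right)} = -41 + 5 = -36$)
$\sqrt{P{\left(V{\left(-2 \right)},-9 \right)} + y} = \sqrt{-36 - 33865} = \sqrt{-33901} = i \sqrt{33901}$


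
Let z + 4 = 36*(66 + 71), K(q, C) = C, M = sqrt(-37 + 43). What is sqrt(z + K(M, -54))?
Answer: sqrt(4874) ≈ 69.814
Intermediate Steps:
M = sqrt(6) ≈ 2.4495
z = 4928 (z = -4 + 36*(66 + 71) = -4 + 36*137 = -4 + 4932 = 4928)
sqrt(z + K(M, -54)) = sqrt(4928 - 54) = sqrt(4874)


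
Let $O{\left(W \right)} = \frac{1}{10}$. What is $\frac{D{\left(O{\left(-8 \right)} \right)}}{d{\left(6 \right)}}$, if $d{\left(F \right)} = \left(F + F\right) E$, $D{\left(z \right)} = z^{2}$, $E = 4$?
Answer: $\frac{1}{4800} \approx 0.00020833$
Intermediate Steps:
$O{\left(W \right)} = \frac{1}{10}$
$d{\left(F \right)} = 8 F$ ($d{\left(F \right)} = \left(F + F\right) 4 = 2 F 4 = 8 F$)
$\frac{D{\left(O{\left(-8 \right)} \right)}}{d{\left(6 \right)}} = \frac{1}{100 \cdot 8 \cdot 6} = \frac{1}{100 \cdot 48} = \frac{1}{100} \cdot \frac{1}{48} = \frac{1}{4800}$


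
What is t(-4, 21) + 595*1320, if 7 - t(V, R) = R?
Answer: 785386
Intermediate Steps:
t(V, R) = 7 - R
t(-4, 21) + 595*1320 = (7 - 1*21) + 595*1320 = (7 - 21) + 785400 = -14 + 785400 = 785386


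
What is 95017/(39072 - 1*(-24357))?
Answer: 95017/63429 ≈ 1.4980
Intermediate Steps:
95017/(39072 - 1*(-24357)) = 95017/(39072 + 24357) = 95017/63429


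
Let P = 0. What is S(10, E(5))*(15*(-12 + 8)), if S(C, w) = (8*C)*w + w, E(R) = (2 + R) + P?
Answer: -34020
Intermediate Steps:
E(R) = 2 + R (E(R) = (2 + R) + 0 = 2 + R)
S(C, w) = w + 8*C*w (S(C, w) = 8*C*w + w = w + 8*C*w)
S(10, E(5))*(15*(-12 + 8)) = ((2 + 5)*(1 + 8*10))*(15*(-12 + 8)) = (7*(1 + 80))*(15*(-4)) = (7*81)*(-60) = 567*(-60) = -34020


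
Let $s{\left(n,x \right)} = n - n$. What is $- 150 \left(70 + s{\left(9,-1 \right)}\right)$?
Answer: $-10500$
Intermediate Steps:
$s{\left(n,x \right)} = 0$
$- 150 \left(70 + s{\left(9,-1 \right)}\right) = - 150 \left(70 + 0\right) = \left(-150\right) 70 = -10500$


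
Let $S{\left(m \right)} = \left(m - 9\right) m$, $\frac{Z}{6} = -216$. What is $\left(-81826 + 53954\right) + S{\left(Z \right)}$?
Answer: $1663408$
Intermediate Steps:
$Z = -1296$ ($Z = 6 \left(-216\right) = -1296$)
$S{\left(m \right)} = m \left(-9 + m\right)$ ($S{\left(m \right)} = \left(-9 + m\right) m = m \left(-9 + m\right)$)
$\left(-81826 + 53954\right) + S{\left(Z \right)} = \left(-81826 + 53954\right) - 1296 \left(-9 - 1296\right) = -27872 - -1691280 = -27872 + 1691280 = 1663408$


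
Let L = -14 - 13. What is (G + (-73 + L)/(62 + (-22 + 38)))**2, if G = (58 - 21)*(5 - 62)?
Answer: 6773454601/1521 ≈ 4.4533e+6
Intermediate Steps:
L = -27
G = -2109 (G = 37*(-57) = -2109)
(G + (-73 + L)/(62 + (-22 + 38)))**2 = (-2109 + (-73 - 27)/(62 + (-22 + 38)))**2 = (-2109 - 100/(62 + 16))**2 = (-2109 - 100/78)**2 = (-2109 - 100*1/78)**2 = (-2109 - 50/39)**2 = (-82301/39)**2 = 6773454601/1521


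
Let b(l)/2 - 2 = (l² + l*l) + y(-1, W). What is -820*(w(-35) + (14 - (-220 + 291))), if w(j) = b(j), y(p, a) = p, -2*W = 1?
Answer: -3972900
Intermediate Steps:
W = -½ (W = -½*1 = -½ ≈ -0.50000)
b(l) = 2 + 4*l² (b(l) = 4 + 2*((l² + l*l) - 1) = 4 + 2*((l² + l²) - 1) = 4 + 2*(2*l² - 1) = 4 + 2*(-1 + 2*l²) = 4 + (-2 + 4*l²) = 2 + 4*l²)
w(j) = 2 + 4*j²
-820*(w(-35) + (14 - (-220 + 291))) = -820*((2 + 4*(-35)²) + (14 - (-220 + 291))) = -820*((2 + 4*1225) + (14 - 1*71)) = -820*((2 + 4900) + (14 - 71)) = -820*(4902 - 57) = -820*4845 = -3972900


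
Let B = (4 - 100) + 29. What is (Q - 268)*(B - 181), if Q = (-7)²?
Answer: 54312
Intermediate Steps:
B = -67 (B = -96 + 29 = -67)
Q = 49
(Q - 268)*(B - 181) = (49 - 268)*(-67 - 181) = -219*(-248) = 54312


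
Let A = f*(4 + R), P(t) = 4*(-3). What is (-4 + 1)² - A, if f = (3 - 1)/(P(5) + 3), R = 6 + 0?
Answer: 101/9 ≈ 11.222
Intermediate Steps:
R = 6
P(t) = -12
f = -2/9 (f = (3 - 1)/(-12 + 3) = 2/(-9) = 2*(-⅑) = -2/9 ≈ -0.22222)
A = -20/9 (A = -2*(4 + 6)/9 = -2/9*10 = -20/9 ≈ -2.2222)
(-4 + 1)² - A = (-4 + 1)² - 1*(-20/9) = (-3)² + 20/9 = 9 + 20/9 = 101/9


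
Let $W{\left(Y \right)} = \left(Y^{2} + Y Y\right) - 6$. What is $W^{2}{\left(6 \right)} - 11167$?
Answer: $-6811$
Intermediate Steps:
$W{\left(Y \right)} = -6 + 2 Y^{2}$ ($W{\left(Y \right)} = \left(Y^{2} + Y^{2}\right) - 6 = 2 Y^{2} - 6 = -6 + 2 Y^{2}$)
$W^{2}{\left(6 \right)} - 11167 = \left(-6 + 2 \cdot 6^{2}\right)^{2} - 11167 = \left(-6 + 2 \cdot 36\right)^{2} - 11167 = \left(-6 + 72\right)^{2} - 11167 = 66^{2} - 11167 = 4356 - 11167 = -6811$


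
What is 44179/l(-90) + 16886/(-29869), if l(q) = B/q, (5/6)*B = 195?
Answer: -6598132273/388297 ≈ -16993.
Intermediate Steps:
B = 234 (B = (6/5)*195 = 234)
l(q) = 234/q
44179/l(-90) + 16886/(-29869) = 44179/((234/(-90))) + 16886/(-29869) = 44179/((234*(-1/90))) + 16886*(-1/29869) = 44179/(-13/5) - 16886/29869 = 44179*(-5/13) - 16886/29869 = -220895/13 - 16886/29869 = -6598132273/388297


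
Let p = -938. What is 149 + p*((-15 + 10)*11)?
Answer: 51739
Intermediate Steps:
149 + p*((-15 + 10)*11) = 149 - 938*(-15 + 10)*11 = 149 - (-4690)*11 = 149 - 938*(-55) = 149 + 51590 = 51739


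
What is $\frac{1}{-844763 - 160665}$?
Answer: $- \frac{1}{1005428} \approx -9.946 \cdot 10^{-7}$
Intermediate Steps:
$\frac{1}{-844763 - 160665} = \frac{1}{-1005428} = - \frac{1}{1005428}$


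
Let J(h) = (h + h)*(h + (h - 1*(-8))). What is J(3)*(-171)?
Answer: -14364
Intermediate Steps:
J(h) = 2*h*(8 + 2*h) (J(h) = (2*h)*(h + (h + 8)) = (2*h)*(h + (8 + h)) = (2*h)*(8 + 2*h) = 2*h*(8 + 2*h))
J(3)*(-171) = (4*3*(4 + 3))*(-171) = (4*3*7)*(-171) = 84*(-171) = -14364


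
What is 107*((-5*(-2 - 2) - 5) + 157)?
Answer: 18404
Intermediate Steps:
107*((-5*(-2 - 2) - 5) + 157) = 107*((-5*(-4) - 5) + 157) = 107*((20 - 5) + 157) = 107*(15 + 157) = 107*172 = 18404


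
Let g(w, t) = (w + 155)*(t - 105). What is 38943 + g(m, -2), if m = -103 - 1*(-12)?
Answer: 32095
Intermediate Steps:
m = -91 (m = -103 + 12 = -91)
g(w, t) = (-105 + t)*(155 + w) (g(w, t) = (155 + w)*(-105 + t) = (-105 + t)*(155 + w))
38943 + g(m, -2) = 38943 + (-16275 - 105*(-91) + 155*(-2) - 2*(-91)) = 38943 + (-16275 + 9555 - 310 + 182) = 38943 - 6848 = 32095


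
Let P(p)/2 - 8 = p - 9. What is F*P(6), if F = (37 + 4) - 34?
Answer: 70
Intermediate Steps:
F = 7 (F = 41 - 34 = 7)
P(p) = -2 + 2*p (P(p) = 16 + 2*(p - 9) = 16 + 2*(-9 + p) = 16 + (-18 + 2*p) = -2 + 2*p)
F*P(6) = 7*(-2 + 2*6) = 7*(-2 + 12) = 7*10 = 70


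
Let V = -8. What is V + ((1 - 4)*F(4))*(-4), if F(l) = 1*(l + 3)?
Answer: 76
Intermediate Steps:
F(l) = 3 + l (F(l) = 1*(3 + l) = 3 + l)
V + ((1 - 4)*F(4))*(-4) = -8 + ((1 - 4)*(3 + 4))*(-4) = -8 - 3*7*(-4) = -8 - 21*(-4) = -8 + 84 = 76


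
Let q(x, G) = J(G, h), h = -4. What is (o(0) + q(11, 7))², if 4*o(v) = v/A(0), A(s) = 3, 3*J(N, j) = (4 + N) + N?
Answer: 36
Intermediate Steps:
J(N, j) = 4/3 + 2*N/3 (J(N, j) = ((4 + N) + N)/3 = (4 + 2*N)/3 = 4/3 + 2*N/3)
q(x, G) = 4/3 + 2*G/3
o(v) = v/12 (o(v) = (v/3)/4 = v/12)
(o(0) + q(11, 7))² = ((1/12)*0 + (4/3 + (⅔)*7))² = (0 + (4/3 + 14/3))² = (0 + 6)² = 6² = 36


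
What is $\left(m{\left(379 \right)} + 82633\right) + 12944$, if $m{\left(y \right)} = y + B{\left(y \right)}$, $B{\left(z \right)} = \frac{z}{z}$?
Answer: $95957$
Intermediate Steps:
$B{\left(z \right)} = 1$
$m{\left(y \right)} = 1 + y$ ($m{\left(y \right)} = y + 1 = 1 + y$)
$\left(m{\left(379 \right)} + 82633\right) + 12944 = \left(\left(1 + 379\right) + 82633\right) + 12944 = \left(380 + 82633\right) + 12944 = 83013 + 12944 = 95957$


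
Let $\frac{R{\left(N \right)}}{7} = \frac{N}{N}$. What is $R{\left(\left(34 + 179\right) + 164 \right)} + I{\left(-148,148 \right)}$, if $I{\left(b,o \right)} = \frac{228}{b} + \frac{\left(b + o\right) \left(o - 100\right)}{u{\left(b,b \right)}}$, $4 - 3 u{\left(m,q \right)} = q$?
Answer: $\frac{202}{37} \approx 5.4595$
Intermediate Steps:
$u{\left(m,q \right)} = \frac{4}{3} - \frac{q}{3}$
$I{\left(b,o \right)} = \frac{228}{b} + \frac{\left(-100 + o\right) \left(b + o\right)}{\frac{4}{3} - \frac{b}{3}}$ ($I{\left(b,o \right)} = \frac{228}{b} + \frac{\left(b + o\right) \left(o - 100\right)}{\frac{4}{3} - \frac{b}{3}} = \frac{228}{b} + \frac{\left(b + o\right) \left(-100 + o\right)}{\frac{4}{3} - \frac{b}{3}} = \frac{228}{b} + \frac{\left(-100 + o\right) \left(b + o\right)}{\frac{4}{3} - \frac{b}{3}}$)
$R{\left(N \right)} = 7$ ($R{\left(N \right)} = 7 \frac{N}{N} = 7 \cdot 1 = 7$)
$R{\left(\left(34 + 179\right) + 164 \right)} + I{\left(-148,148 \right)} = 7 + \frac{3 \left(-304 + 76 \left(-148\right) - - 148 \left(148^{2} - -14800 - 14800 - 21904\right)\right)}{\left(-148\right) \left(-4 - 148\right)} = 7 + 3 \left(- \frac{1}{148}\right) \frac{1}{-152} \left(-304 - 11248 - - 148 \left(21904 + 14800 - 14800 - 21904\right)\right) = 7 + 3 \left(- \frac{1}{148}\right) \left(- \frac{1}{152}\right) \left(-304 - 11248 - \left(-148\right) 0\right) = 7 + 3 \left(- \frac{1}{148}\right) \left(- \frac{1}{152}\right) \left(-304 - 11248 + 0\right) = 7 + 3 \left(- \frac{1}{148}\right) \left(- \frac{1}{152}\right) \left(-11552\right) = 7 - \frac{57}{37} = \frac{202}{37}$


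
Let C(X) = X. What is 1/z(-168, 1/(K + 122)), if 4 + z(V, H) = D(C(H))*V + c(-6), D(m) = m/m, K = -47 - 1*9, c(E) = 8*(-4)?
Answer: -1/204 ≈ -0.0049020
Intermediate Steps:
c(E) = -32
K = -56 (K = -47 - 9 = -56)
D(m) = 1
z(V, H) = -36 + V (z(V, H) = -4 + (1*V - 32) = -4 + (V - 32) = -4 + (-32 + V) = -36 + V)
1/z(-168, 1/(K + 122)) = 1/(-36 - 168) = 1/(-204) = -1/204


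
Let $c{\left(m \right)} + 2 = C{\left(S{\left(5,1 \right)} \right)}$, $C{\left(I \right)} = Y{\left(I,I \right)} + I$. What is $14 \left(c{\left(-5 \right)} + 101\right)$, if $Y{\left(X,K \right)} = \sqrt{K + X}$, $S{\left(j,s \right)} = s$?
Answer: $1400 + 14 \sqrt{2} \approx 1419.8$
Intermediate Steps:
$C{\left(I \right)} = I + \sqrt{2} \sqrt{I}$ ($C{\left(I \right)} = \sqrt{I + I} + I = \sqrt{2 I} + I = \sqrt{2} \sqrt{I} + I = I + \sqrt{2} \sqrt{I}$)
$c{\left(m \right)} = -1 + \sqrt{2}$ ($c{\left(m \right)} = -2 + \left(1 + \sqrt{2} \sqrt{1}\right) = -2 + \left(1 + \sqrt{2} \cdot 1\right) = -2 + \left(1 + \sqrt{2}\right) = -1 + \sqrt{2}$)
$14 \left(c{\left(-5 \right)} + 101\right) = 14 \left(\left(-1 + \sqrt{2}\right) + 101\right) = 14 \left(100 + \sqrt{2}\right) = 1400 + 14 \sqrt{2}$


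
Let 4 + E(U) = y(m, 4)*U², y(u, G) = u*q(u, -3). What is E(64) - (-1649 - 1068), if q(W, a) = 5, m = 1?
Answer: 23193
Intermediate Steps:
y(u, G) = 5*u (y(u, G) = u*5 = 5*u)
E(U) = -4 + 5*U² (E(U) = -4 + (5*1)*U² = -4 + 5*U²)
E(64) - (-1649 - 1068) = (-4 + 5*64²) - (-1649 - 1068) = (-4 + 5*4096) - 1*(-2717) = (-4 + 20480) + 2717 = 20476 + 2717 = 23193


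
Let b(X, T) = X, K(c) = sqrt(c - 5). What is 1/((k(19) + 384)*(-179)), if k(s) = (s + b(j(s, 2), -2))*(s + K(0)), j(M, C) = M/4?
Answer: -6682/1003062837 + 190*I*sqrt(5)/1003062837 ≈ -6.6616e-6 + 4.2356e-7*I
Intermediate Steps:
K(c) = sqrt(-5 + c)
j(M, C) = M/4 (j(M, C) = M*(1/4) = M/4)
k(s) = 5*s*(s + I*sqrt(5))/4 (k(s) = (s + s/4)*(s + sqrt(-5 + 0)) = (5*s/4)*(s + sqrt(-5)) = (5*s/4)*(s + I*sqrt(5)) = 5*s*(s + I*sqrt(5))/4)
1/((k(19) + 384)*(-179)) = 1/(((5/4)*19*(19 + I*sqrt(5)) + 384)*(-179)) = 1/(((1805/4 + 95*I*sqrt(5)/4) + 384)*(-179)) = 1/((3341/4 + 95*I*sqrt(5)/4)*(-179)) = 1/(-598039/4 - 17005*I*sqrt(5)/4)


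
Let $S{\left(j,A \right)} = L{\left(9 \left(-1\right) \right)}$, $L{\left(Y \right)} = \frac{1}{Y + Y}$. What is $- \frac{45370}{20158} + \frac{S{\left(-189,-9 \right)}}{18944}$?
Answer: $- \frac{7735413599}{3436858368} \approx -2.2507$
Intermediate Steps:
$L{\left(Y \right)} = \frac{1}{2 Y}$
$S{\left(j,A \right)} = - \frac{1}{18}$ ($S{\left(j,A \right)} = \frac{1}{2 \cdot 9 \left(-1\right)} = \frac{1}{2 \left(-9\right)} = \frac{1}{2} \left(- \frac{1}{9}\right) = - \frac{1}{18}$)
$- \frac{45370}{20158} + \frac{S{\left(-189,-9 \right)}}{18944} = - \frac{45370}{20158} - \frac{1}{18 \cdot 18944} = \left(-45370\right) \frac{1}{20158} - \frac{1}{340992} = - \frac{22685}{10079} - \frac{1}{340992} = - \frac{7735413599}{3436858368}$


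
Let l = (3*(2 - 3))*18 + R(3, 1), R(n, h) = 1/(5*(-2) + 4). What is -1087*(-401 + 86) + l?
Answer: 2054105/6 ≈ 3.4235e+5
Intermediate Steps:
R(n, h) = -1/6 (R(n, h) = 1/(-10 + 4) = 1/(-6) = -1/6)
l = -325/6 (l = (3*(2 - 3))*18 - 1/6 = (3*(-1))*18 - 1/6 = -3*18 - 1/6 = -54 - 1/6 = -325/6 ≈ -54.167)
-1087*(-401 + 86) + l = -1087*(-401 + 86) - 325/6 = -1087*(-315) - 325/6 = 342405 - 325/6 = 2054105/6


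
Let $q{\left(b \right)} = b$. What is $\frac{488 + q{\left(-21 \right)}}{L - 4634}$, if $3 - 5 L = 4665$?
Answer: $- \frac{2335}{27832} \approx -0.083896$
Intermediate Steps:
$L = - \frac{4662}{5}$ ($L = \frac{3}{5} - 933 = - \frac{4662}{5} \approx -932.4$)
$\frac{488 + q{\left(-21 \right)}}{L - 4634} = \frac{488 - 21}{- \frac{4662}{5} - 4634} = \frac{467}{- \frac{27832}{5}} = 467 \left(- \frac{5}{27832}\right) = - \frac{2335}{27832}$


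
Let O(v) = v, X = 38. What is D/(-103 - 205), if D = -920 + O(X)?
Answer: 63/22 ≈ 2.8636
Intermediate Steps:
D = -882 (D = -920 + 38 = -882)
D/(-103 - 205) = -882/(-103 - 205) = -882/(-308) = -1/308*(-882) = 63/22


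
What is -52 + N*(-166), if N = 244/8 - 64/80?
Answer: -24911/5 ≈ -4982.2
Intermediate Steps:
N = 297/10 (N = 244*(⅛) - 64*1/80 = 61/2 - ⅘ = 297/10 ≈ 29.700)
-52 + N*(-166) = -52 + (297/10)*(-166) = -52 - 24651/5 = -24911/5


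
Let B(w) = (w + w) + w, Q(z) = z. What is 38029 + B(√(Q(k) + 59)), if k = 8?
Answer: 38029 + 3*√67 ≈ 38054.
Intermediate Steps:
B(w) = 3*w (B(w) = 2*w + w = 3*w)
38029 + B(√(Q(k) + 59)) = 38029 + 3*√(8 + 59) = 38029 + 3*√67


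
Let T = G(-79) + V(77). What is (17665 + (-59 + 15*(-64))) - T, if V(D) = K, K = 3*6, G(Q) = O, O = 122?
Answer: 16506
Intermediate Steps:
G(Q) = 122
K = 18
V(D) = 18
T = 140 (T = 122 + 18 = 140)
(17665 + (-59 + 15*(-64))) - T = (17665 + (-59 + 15*(-64))) - 1*140 = (17665 + (-59 - 960)) - 140 = (17665 - 1019) - 140 = 16646 - 140 = 16506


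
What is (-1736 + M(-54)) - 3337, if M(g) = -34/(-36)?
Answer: -91297/18 ≈ -5072.1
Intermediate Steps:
M(g) = 17/18 (M(g) = -34*(-1/36) = 17/18)
(-1736 + M(-54)) - 3337 = (-1736 + 17/18) - 3337 = -31231/18 - 3337 = -91297/18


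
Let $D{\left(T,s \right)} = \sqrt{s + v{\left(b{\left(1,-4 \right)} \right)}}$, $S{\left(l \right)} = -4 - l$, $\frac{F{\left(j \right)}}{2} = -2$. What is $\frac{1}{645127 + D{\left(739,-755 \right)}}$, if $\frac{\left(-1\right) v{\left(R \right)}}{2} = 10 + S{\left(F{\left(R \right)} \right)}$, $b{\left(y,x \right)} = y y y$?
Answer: $\frac{645127}{416188846904} - \frac{5 i \sqrt{31}}{416188846904} \approx 1.5501 \cdot 10^{-6} - 6.689 \cdot 10^{-11} i$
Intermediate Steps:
$b{\left(y,x \right)} = y^{3}$ ($b{\left(y,x \right)} = y^{2} y = y^{3}$)
$F{\left(j \right)} = -4$ ($F{\left(j \right)} = 2 \left(-2\right) = -4$)
$v{\left(R \right)} = -20$ ($v{\left(R \right)} = - 2 \left(10 - 0\right) = - 2 \left(10 + \left(-4 + 4\right)\right) = - 2 \left(10 + 0\right) = \left(-2\right) 10 = -20$)
$D{\left(T,s \right)} = \sqrt{-20 + s}$ ($D{\left(T,s \right)} = \sqrt{s - 20} = \sqrt{-20 + s}$)
$\frac{1}{645127 + D{\left(739,-755 \right)}} = \frac{1}{645127 + \sqrt{-20 - 755}} = \frac{1}{645127 + \sqrt{-775}} = \frac{1}{645127 + 5 i \sqrt{31}}$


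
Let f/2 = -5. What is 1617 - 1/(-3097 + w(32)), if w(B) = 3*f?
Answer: 5056360/3127 ≈ 1617.0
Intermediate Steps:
f = -10 (f = 2*(-5) = -10)
w(B) = -30 (w(B) = 3*(-10) = -30)
1617 - 1/(-3097 + w(32)) = 1617 - 1/(-3097 - 30) = 1617 - 1/(-3127) = 1617 - 1*(-1/3127) = 1617 + 1/3127 = 5056360/3127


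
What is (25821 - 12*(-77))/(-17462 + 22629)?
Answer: 26745/5167 ≈ 5.1761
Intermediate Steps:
(25821 - 12*(-77))/(-17462 + 22629) = (25821 + 924)/5167 = 26745*(1/5167) = 26745/5167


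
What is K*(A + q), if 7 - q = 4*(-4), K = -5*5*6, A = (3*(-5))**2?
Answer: -37200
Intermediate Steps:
A = 225 (A = (-15)**2 = 225)
K = -150 (K = -25*6 = -150)
q = 23 (q = 7 - 4*(-4) = 7 - 1*(-16) = 7 + 16 = 23)
K*(A + q) = -150*(225 + 23) = -150*248 = -37200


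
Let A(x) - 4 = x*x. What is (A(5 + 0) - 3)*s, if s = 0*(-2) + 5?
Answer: 130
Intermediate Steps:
s = 5 (s = 0 + 5 = 5)
A(x) = 4 + x**2 (A(x) = 4 + x*x = 4 + x**2)
(A(5 + 0) - 3)*s = ((4 + (5 + 0)**2) - 3)*5 = ((4 + 5**2) - 3)*5 = ((4 + 25) - 3)*5 = (29 - 3)*5 = 26*5 = 130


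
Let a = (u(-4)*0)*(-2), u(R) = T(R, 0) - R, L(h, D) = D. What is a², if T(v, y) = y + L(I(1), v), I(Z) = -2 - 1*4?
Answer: 0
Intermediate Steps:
I(Z) = -6 (I(Z) = -2 - 4 = -6)
T(v, y) = v + y (T(v, y) = y + v = v + y)
u(R) = 0 (u(R) = (R + 0) - R = R - R = 0)
a = 0 (a = (0*0)*(-2) = 0*(-2) = 0)
a² = 0² = 0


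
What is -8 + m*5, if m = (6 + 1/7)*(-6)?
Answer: -1346/7 ≈ -192.29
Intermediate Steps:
m = -258/7 (m = (6 + 1/7)*(-6) = (43/7)*(-6) = -258/7 ≈ -36.857)
-8 + m*5 = -8 - 258/7*5 = -8 - 1290/7 = -1346/7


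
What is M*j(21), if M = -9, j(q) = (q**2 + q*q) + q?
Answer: -8127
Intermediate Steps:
j(q) = q + 2*q**2 (j(q) = (q**2 + q**2) + q = 2*q**2 + q = q + 2*q**2)
M*j(21) = -189*(1 + 2*21) = -189*(1 + 42) = -189*43 = -9*903 = -8127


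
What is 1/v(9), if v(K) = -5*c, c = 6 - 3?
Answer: -1/15 ≈ -0.066667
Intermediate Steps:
c = 3
v(K) = -15 (v(K) = -5*3 = -15)
1/v(9) = 1/(-15) = -1/15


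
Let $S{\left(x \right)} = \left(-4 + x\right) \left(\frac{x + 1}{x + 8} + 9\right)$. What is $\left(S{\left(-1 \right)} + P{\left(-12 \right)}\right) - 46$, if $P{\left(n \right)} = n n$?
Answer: $53$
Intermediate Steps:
$P{\left(n \right)} = n^{2}$
$S{\left(x \right)} = \left(-4 + x\right) \left(9 + \frac{1 + x}{8 + x}\right)$ ($S{\left(x \right)} = \left(-4 + x\right) \left(\frac{1 + x}{8 + x} + 9\right) = \left(-4 + x\right) \left(9 + \frac{1 + x}{8 + x}\right)$)
$\left(S{\left(-1 \right)} + P{\left(-12 \right)}\right) - 46 = \left(\frac{-292 + 10 \left(-1\right)^{2} + 33 \left(-1\right)}{8 - 1} + \left(-12\right)^{2}\right) - 46 = \left(\frac{-292 + 10 \cdot 1 - 33}{7} + 144\right) - 46 = \left(\frac{-292 + 10 - 33}{7} + 144\right) - 46 = \left(\frac{1}{7} \left(-315\right) + 144\right) - 46 = \left(-45 + 144\right) - 46 = 99 - 46 = 53$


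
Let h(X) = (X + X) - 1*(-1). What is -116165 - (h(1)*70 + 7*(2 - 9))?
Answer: -116326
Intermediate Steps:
h(X) = 1 + 2*X (h(X) = 2*X + 1 = 1 + 2*X)
-116165 - (h(1)*70 + 7*(2 - 9)) = -116165 - ((1 + 2*1)*70 + 7*(2 - 9)) = -116165 - ((1 + 2)*70 + 7*(-7)) = -116165 - (3*70 - 49) = -116165 - (210 - 49) = -116165 - 1*161 = -116165 - 161 = -116326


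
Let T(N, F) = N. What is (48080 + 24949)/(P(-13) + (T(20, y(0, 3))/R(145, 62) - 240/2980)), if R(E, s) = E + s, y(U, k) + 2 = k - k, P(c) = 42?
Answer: 2252433447/1295902 ≈ 1738.1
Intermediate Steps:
y(U, k) = -2 (y(U, k) = -2 + (k - k) = -2 + 0 = -2)
(48080 + 24949)/(P(-13) + (T(20, y(0, 3))/R(145, 62) - 240/2980)) = (48080 + 24949)/(42 + (20/(145 + 62) - 240/2980)) = 73029/(42 + (20/207 - 240*1/2980)) = 73029/(42 + (20*(1/207) - 12/149)) = 73029/(42 + (20/207 - 12/149)) = 73029/(42 + 496/30843) = 73029/(1295902/30843) = 73029*(30843/1295902) = 2252433447/1295902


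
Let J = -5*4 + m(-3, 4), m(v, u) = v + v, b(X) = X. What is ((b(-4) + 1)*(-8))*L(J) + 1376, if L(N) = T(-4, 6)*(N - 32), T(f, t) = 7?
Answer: -8368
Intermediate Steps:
m(v, u) = 2*v
J = -26 (J = -5*4 + 2*(-3) = -20 - 6 = -26)
L(N) = -224 + 7*N (L(N) = 7*(N - 32) = 7*(-32 + N) = -224 + 7*N)
((b(-4) + 1)*(-8))*L(J) + 1376 = ((-4 + 1)*(-8))*(-224 + 7*(-26)) + 1376 = (-3*(-8))*(-224 - 182) + 1376 = 24*(-406) + 1376 = -9744 + 1376 = -8368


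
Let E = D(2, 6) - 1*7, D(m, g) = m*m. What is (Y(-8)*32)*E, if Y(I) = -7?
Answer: 672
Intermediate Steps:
D(m, g) = m**2
E = -3 (E = 2**2 - 1*7 = 4 - 7 = -3)
(Y(-8)*32)*E = -7*32*(-3) = -224*(-3) = 672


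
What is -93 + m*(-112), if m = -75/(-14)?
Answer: -693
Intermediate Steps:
m = 75/14 (m = -75*(-1/14) = 75/14 ≈ 5.3571)
-93 + m*(-112) = -93 + (75/14)*(-112) = -93 - 600 = -693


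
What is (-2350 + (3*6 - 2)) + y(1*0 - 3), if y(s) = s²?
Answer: -2325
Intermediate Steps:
(-2350 + (3*6 - 2)) + y(1*0 - 3) = (-2350 + (3*6 - 2)) + (1*0 - 3)² = (-2350 + (18 - 2)) + (0 - 3)² = (-2350 + 16) + (-3)² = -2334 + 9 = -2325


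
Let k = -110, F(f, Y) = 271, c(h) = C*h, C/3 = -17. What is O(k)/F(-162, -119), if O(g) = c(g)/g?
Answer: -51/271 ≈ -0.18819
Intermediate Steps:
C = -51 (C = 3*(-17) = -51)
c(h) = -51*h
O(g) = -51 (O(g) = (-51*g)/g = -51)
O(k)/F(-162, -119) = -51/271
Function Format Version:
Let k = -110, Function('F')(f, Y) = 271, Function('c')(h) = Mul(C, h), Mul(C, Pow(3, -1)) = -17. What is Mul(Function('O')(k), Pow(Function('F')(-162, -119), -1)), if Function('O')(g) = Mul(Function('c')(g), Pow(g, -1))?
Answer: Rational(-51, 271) ≈ -0.18819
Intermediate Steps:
C = -51 (C = Mul(3, -17) = -51)
Function('c')(h) = Mul(-51, h)
Function('O')(g) = -51 (Function('O')(g) = Mul(Mul(-51, g), Pow(g, -1)) = -51)
Mul(Function('O')(k), Pow(Function('F')(-162, -119), -1)) = Mul(-51, Pow(271, -1)) = Mul(-51, Rational(1, 271)) = Rational(-51, 271)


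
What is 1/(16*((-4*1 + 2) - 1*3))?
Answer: -1/80 ≈ -0.012500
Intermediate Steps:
1/(16*((-4*1 + 2) - 1*3)) = 1/(16*((-4 + 2) - 3)) = 1/(16*(-2 - 3)) = 1/(16*(-5)) = 1/(-80) = -1/80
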